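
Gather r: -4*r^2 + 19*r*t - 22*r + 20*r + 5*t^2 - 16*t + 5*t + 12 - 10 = -4*r^2 + r*(19*t - 2) + 5*t^2 - 11*t + 2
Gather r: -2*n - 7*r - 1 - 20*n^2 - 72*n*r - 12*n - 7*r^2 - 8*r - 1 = -20*n^2 - 14*n - 7*r^2 + r*(-72*n - 15) - 2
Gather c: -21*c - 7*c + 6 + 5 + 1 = 12 - 28*c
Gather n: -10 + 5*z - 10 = 5*z - 20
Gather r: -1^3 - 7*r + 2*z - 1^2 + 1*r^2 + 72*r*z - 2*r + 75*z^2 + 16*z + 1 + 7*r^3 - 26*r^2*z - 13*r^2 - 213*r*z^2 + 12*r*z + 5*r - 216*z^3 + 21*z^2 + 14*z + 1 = 7*r^3 + r^2*(-26*z - 12) + r*(-213*z^2 + 84*z - 4) - 216*z^3 + 96*z^2 + 32*z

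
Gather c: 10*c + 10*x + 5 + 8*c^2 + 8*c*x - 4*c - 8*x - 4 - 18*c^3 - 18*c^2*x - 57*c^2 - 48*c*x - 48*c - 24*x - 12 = -18*c^3 + c^2*(-18*x - 49) + c*(-40*x - 42) - 22*x - 11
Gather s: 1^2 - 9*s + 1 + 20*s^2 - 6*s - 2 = 20*s^2 - 15*s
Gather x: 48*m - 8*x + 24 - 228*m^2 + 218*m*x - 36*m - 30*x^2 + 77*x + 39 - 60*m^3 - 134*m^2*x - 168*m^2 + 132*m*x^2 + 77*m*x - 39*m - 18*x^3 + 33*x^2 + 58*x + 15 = -60*m^3 - 396*m^2 - 27*m - 18*x^3 + x^2*(132*m + 3) + x*(-134*m^2 + 295*m + 127) + 78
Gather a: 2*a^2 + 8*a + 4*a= 2*a^2 + 12*a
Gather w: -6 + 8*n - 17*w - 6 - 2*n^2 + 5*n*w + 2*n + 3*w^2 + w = -2*n^2 + 10*n + 3*w^2 + w*(5*n - 16) - 12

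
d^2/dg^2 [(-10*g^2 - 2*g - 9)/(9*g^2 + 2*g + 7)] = 6*(6*g^3 - 99*g^2 - 36*g + 23)/(729*g^6 + 486*g^5 + 1809*g^4 + 764*g^3 + 1407*g^2 + 294*g + 343)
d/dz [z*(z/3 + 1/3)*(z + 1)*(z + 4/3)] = 4*z^3/3 + 10*z^2/3 + 22*z/9 + 4/9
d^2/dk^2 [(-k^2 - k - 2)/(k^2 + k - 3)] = 10*(-3*k^2 - 3*k - 4)/(k^6 + 3*k^5 - 6*k^4 - 17*k^3 + 18*k^2 + 27*k - 27)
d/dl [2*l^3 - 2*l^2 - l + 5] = 6*l^2 - 4*l - 1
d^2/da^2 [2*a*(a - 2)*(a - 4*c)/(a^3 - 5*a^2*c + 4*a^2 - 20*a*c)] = 4*(a^3*c - 6*a^3 + 84*a^2*c - 360*a*c^2 - 24*a*c + 600*c^3 + 120*c^2 - 32*c)/(a^6 - 15*a^5*c + 12*a^5 + 75*a^4*c^2 - 180*a^4*c + 48*a^4 - 125*a^3*c^3 + 900*a^3*c^2 - 720*a^3*c + 64*a^3 - 1500*a^2*c^3 + 3600*a^2*c^2 - 960*a^2*c - 6000*a*c^3 + 4800*a*c^2 - 8000*c^3)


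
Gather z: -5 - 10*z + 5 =-10*z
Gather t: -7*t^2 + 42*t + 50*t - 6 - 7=-7*t^2 + 92*t - 13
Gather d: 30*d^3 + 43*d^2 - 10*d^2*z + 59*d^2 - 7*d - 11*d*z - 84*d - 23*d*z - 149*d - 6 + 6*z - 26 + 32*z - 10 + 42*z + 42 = 30*d^3 + d^2*(102 - 10*z) + d*(-34*z - 240) + 80*z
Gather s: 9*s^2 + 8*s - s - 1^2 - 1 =9*s^2 + 7*s - 2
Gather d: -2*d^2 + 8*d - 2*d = -2*d^2 + 6*d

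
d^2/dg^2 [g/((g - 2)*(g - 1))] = 2*(g^3 - 6*g + 6)/(g^6 - 9*g^5 + 33*g^4 - 63*g^3 + 66*g^2 - 36*g + 8)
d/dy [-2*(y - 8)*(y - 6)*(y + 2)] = -6*y^2 + 48*y - 40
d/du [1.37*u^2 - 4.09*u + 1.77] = 2.74*u - 4.09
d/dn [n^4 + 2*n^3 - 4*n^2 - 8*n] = 4*n^3 + 6*n^2 - 8*n - 8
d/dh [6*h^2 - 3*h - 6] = 12*h - 3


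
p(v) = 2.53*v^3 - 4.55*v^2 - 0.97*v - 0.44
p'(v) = 7.59*v^2 - 9.1*v - 0.97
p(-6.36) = -829.18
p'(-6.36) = 363.92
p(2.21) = 2.50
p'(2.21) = 15.99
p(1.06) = -3.57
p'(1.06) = -2.09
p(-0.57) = -1.83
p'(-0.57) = 6.68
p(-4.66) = -350.75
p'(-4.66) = 206.26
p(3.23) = 34.21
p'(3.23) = 48.82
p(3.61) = 55.79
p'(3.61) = 65.09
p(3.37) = 41.45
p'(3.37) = 54.56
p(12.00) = 3704.56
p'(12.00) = 982.79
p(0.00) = -0.44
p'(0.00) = -0.97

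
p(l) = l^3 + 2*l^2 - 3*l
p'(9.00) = 276.00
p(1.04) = 0.17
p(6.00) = 270.00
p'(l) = 3*l^2 + 4*l - 3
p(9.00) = 864.00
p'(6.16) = 135.48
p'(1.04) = 4.40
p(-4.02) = -20.58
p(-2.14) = 5.78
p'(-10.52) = 286.93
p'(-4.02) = 29.40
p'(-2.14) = 2.18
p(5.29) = 188.13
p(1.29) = 1.60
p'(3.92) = 58.78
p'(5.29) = 102.11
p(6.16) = 291.16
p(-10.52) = -911.35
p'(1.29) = 7.15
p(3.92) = 79.21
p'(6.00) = 129.00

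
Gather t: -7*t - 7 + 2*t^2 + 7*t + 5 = 2*t^2 - 2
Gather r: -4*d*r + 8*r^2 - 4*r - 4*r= 8*r^2 + r*(-4*d - 8)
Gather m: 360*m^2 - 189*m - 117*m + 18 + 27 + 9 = 360*m^2 - 306*m + 54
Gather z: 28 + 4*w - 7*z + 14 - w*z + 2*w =6*w + z*(-w - 7) + 42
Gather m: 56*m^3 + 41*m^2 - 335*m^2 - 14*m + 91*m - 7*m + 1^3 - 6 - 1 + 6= 56*m^3 - 294*m^2 + 70*m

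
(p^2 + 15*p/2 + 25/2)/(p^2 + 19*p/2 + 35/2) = (p + 5)/(p + 7)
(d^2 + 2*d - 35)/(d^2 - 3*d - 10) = (d + 7)/(d + 2)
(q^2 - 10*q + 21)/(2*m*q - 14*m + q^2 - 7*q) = (q - 3)/(2*m + q)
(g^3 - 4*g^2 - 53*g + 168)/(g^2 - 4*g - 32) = (g^2 + 4*g - 21)/(g + 4)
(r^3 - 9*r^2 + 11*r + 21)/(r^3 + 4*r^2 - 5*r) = (r^3 - 9*r^2 + 11*r + 21)/(r*(r^2 + 4*r - 5))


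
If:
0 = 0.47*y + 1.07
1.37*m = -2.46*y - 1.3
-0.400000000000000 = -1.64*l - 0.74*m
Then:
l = -1.17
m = 3.14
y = -2.28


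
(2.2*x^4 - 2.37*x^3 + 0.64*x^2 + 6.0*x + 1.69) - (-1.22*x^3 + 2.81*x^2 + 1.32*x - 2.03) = 2.2*x^4 - 1.15*x^3 - 2.17*x^2 + 4.68*x + 3.72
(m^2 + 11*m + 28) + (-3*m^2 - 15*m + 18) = -2*m^2 - 4*m + 46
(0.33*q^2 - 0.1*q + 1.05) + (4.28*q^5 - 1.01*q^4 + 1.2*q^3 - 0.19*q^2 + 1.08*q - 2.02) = 4.28*q^5 - 1.01*q^4 + 1.2*q^3 + 0.14*q^2 + 0.98*q - 0.97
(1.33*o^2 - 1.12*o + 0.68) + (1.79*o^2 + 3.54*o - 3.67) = 3.12*o^2 + 2.42*o - 2.99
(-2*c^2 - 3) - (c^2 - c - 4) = -3*c^2 + c + 1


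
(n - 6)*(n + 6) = n^2 - 36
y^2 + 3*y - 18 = (y - 3)*(y + 6)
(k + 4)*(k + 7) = k^2 + 11*k + 28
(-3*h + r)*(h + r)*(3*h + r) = -9*h^3 - 9*h^2*r + h*r^2 + r^3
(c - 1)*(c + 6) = c^2 + 5*c - 6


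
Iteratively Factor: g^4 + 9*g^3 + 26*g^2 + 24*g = (g)*(g^3 + 9*g^2 + 26*g + 24) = g*(g + 3)*(g^2 + 6*g + 8) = g*(g + 3)*(g + 4)*(g + 2)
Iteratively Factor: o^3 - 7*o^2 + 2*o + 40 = (o - 4)*(o^2 - 3*o - 10) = (o - 4)*(o + 2)*(o - 5)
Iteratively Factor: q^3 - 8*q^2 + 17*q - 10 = (q - 5)*(q^2 - 3*q + 2) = (q - 5)*(q - 2)*(q - 1)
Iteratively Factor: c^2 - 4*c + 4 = (c - 2)*(c - 2)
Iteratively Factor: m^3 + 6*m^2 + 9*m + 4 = (m + 1)*(m^2 + 5*m + 4) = (m + 1)*(m + 4)*(m + 1)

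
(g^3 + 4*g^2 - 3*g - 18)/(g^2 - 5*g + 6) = (g^2 + 6*g + 9)/(g - 3)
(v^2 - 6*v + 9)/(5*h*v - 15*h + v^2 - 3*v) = (v - 3)/(5*h + v)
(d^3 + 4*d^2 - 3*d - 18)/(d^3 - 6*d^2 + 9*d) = (d^3 + 4*d^2 - 3*d - 18)/(d*(d^2 - 6*d + 9))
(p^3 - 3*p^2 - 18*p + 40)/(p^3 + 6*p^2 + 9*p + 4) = (p^2 - 7*p + 10)/(p^2 + 2*p + 1)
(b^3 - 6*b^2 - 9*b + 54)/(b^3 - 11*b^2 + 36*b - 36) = (b + 3)/(b - 2)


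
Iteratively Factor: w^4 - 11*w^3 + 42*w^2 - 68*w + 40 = (w - 2)*(w^3 - 9*w^2 + 24*w - 20) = (w - 5)*(w - 2)*(w^2 - 4*w + 4) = (w - 5)*(w - 2)^2*(w - 2)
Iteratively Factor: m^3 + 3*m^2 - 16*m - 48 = (m + 4)*(m^2 - m - 12) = (m - 4)*(m + 4)*(m + 3)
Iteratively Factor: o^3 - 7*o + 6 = (o - 1)*(o^2 + o - 6) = (o - 1)*(o + 3)*(o - 2)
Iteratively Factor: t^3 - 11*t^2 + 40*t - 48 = (t - 3)*(t^2 - 8*t + 16) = (t - 4)*(t - 3)*(t - 4)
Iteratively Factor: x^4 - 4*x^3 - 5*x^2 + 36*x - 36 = (x - 2)*(x^3 - 2*x^2 - 9*x + 18) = (x - 2)^2*(x^2 - 9) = (x - 2)^2*(x + 3)*(x - 3)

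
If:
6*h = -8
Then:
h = -4/3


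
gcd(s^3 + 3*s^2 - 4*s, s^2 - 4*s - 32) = s + 4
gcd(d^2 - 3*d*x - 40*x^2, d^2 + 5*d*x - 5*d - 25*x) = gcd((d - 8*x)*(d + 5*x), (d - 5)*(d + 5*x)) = d + 5*x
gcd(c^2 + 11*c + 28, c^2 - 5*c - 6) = 1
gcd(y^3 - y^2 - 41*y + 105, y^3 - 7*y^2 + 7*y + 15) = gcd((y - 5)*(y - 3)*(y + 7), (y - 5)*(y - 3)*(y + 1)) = y^2 - 8*y + 15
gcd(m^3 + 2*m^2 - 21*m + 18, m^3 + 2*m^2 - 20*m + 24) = m + 6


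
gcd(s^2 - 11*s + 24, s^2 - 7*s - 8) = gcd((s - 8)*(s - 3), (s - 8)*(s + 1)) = s - 8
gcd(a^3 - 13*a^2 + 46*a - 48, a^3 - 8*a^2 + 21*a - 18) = a^2 - 5*a + 6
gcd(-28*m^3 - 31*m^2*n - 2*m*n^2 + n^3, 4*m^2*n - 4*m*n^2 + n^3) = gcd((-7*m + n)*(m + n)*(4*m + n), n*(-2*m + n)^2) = 1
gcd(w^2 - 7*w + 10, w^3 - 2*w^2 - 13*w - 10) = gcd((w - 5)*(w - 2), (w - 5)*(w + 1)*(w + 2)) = w - 5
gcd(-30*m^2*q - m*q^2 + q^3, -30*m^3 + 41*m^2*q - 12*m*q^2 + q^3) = -6*m + q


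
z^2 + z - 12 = (z - 3)*(z + 4)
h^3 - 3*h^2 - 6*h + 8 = (h - 4)*(h - 1)*(h + 2)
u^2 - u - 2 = (u - 2)*(u + 1)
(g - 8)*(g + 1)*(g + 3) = g^3 - 4*g^2 - 29*g - 24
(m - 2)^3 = m^3 - 6*m^2 + 12*m - 8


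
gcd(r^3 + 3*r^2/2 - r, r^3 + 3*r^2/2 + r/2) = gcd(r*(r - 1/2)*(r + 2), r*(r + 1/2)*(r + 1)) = r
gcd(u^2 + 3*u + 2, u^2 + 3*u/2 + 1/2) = u + 1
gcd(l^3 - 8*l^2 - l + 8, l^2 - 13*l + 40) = l - 8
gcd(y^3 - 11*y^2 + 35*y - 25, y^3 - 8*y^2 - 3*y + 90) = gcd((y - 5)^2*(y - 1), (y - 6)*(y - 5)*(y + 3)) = y - 5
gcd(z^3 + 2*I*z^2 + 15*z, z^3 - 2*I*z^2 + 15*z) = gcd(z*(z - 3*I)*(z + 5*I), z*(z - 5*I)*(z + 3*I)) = z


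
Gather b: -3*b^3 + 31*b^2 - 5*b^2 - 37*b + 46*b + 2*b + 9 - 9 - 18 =-3*b^3 + 26*b^2 + 11*b - 18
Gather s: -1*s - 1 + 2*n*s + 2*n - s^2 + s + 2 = 2*n*s + 2*n - s^2 + 1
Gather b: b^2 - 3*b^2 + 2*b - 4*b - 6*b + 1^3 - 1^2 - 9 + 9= -2*b^2 - 8*b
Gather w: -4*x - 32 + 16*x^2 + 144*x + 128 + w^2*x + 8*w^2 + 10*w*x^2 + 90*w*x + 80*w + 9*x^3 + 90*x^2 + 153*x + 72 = w^2*(x + 8) + w*(10*x^2 + 90*x + 80) + 9*x^3 + 106*x^2 + 293*x + 168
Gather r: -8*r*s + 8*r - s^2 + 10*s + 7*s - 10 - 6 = r*(8 - 8*s) - s^2 + 17*s - 16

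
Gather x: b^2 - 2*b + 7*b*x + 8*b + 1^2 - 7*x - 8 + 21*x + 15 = b^2 + 6*b + x*(7*b + 14) + 8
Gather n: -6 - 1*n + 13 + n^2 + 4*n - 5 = n^2 + 3*n + 2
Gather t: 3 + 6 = 9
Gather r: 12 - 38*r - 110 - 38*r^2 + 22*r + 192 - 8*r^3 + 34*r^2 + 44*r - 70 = -8*r^3 - 4*r^2 + 28*r + 24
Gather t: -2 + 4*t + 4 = 4*t + 2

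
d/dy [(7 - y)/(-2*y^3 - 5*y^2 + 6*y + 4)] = (-4*y^3 + 37*y^2 + 70*y - 46)/(4*y^6 + 20*y^5 + y^4 - 76*y^3 - 4*y^2 + 48*y + 16)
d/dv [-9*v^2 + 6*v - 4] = 6 - 18*v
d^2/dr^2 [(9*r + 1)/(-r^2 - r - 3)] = 2*(-(2*r + 1)^2*(9*r + 1) + (27*r + 10)*(r^2 + r + 3))/(r^2 + r + 3)^3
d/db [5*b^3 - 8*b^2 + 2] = b*(15*b - 16)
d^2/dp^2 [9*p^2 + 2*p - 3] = 18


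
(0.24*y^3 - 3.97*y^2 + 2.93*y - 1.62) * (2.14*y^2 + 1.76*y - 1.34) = 0.5136*y^5 - 8.0734*y^4 - 1.0386*y^3 + 7.0098*y^2 - 6.7774*y + 2.1708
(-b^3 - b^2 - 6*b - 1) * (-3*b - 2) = 3*b^4 + 5*b^3 + 20*b^2 + 15*b + 2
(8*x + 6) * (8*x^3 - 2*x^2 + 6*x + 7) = 64*x^4 + 32*x^3 + 36*x^2 + 92*x + 42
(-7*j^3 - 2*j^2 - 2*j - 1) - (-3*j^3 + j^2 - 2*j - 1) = -4*j^3 - 3*j^2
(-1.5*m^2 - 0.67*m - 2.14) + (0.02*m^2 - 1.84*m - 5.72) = -1.48*m^2 - 2.51*m - 7.86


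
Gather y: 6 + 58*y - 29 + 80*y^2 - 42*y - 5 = 80*y^2 + 16*y - 28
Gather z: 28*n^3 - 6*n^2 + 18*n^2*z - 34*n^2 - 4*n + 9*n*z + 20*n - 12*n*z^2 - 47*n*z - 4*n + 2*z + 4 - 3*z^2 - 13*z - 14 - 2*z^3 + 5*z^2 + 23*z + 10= 28*n^3 - 40*n^2 + 12*n - 2*z^3 + z^2*(2 - 12*n) + z*(18*n^2 - 38*n + 12)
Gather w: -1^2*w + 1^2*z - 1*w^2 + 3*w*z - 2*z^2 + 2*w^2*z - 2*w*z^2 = w^2*(2*z - 1) + w*(-2*z^2 + 3*z - 1) - 2*z^2 + z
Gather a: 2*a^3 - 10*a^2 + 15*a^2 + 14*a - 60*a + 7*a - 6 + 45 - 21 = 2*a^3 + 5*a^2 - 39*a + 18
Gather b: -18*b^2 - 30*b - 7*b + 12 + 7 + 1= -18*b^2 - 37*b + 20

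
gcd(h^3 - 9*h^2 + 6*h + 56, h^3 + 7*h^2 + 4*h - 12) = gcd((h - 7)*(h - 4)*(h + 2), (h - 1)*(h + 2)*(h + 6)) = h + 2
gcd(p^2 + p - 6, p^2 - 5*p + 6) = p - 2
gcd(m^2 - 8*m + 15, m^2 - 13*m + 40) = m - 5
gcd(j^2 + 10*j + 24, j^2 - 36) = j + 6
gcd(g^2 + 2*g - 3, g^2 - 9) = g + 3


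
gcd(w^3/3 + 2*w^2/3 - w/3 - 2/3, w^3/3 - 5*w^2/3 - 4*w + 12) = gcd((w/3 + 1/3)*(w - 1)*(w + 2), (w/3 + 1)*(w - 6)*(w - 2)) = 1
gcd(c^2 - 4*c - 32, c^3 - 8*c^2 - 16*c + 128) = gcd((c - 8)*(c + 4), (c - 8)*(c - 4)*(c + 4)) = c^2 - 4*c - 32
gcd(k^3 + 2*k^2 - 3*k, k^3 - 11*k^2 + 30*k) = k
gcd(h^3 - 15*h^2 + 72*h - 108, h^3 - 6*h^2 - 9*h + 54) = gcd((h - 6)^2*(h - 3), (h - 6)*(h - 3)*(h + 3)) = h^2 - 9*h + 18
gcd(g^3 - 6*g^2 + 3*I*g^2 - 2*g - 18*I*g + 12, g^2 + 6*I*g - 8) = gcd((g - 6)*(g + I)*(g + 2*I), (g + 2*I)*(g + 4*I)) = g + 2*I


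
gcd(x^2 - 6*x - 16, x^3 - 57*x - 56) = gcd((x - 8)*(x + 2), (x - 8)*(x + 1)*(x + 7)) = x - 8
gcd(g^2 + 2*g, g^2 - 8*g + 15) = 1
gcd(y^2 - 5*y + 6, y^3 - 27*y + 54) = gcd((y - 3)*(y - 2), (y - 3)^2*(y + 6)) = y - 3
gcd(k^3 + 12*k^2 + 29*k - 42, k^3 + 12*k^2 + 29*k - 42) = k^3 + 12*k^2 + 29*k - 42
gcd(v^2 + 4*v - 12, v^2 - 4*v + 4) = v - 2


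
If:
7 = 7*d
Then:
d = 1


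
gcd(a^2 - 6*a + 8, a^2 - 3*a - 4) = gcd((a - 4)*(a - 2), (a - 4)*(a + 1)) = a - 4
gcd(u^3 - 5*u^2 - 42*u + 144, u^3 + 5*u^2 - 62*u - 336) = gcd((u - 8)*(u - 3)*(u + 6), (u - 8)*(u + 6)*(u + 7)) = u^2 - 2*u - 48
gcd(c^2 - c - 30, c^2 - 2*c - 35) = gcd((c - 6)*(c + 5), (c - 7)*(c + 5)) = c + 5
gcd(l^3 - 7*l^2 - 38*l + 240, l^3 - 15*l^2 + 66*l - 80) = l^2 - 13*l + 40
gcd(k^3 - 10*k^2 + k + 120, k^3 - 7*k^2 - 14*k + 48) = k^2 - 5*k - 24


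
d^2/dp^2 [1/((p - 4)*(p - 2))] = 2*((p - 4)^2 + (p - 4)*(p - 2) + (p - 2)^2)/((p - 4)^3*(p - 2)^3)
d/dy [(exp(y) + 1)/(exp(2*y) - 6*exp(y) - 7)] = -exp(y)/(exp(2*y) - 14*exp(y) + 49)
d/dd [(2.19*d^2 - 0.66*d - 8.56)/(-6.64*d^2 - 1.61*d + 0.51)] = (-7.9083*d^2 - 111.443*d - 14.1182)/(44.0896*d^4 + 21.3808*d^3 - 4.1807*d^2 - 1.6422*d + 0.2601)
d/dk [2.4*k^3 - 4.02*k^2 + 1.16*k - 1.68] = 7.2*k^2 - 8.04*k + 1.16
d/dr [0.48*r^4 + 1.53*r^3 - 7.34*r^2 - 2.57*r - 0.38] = 1.92*r^3 + 4.59*r^2 - 14.68*r - 2.57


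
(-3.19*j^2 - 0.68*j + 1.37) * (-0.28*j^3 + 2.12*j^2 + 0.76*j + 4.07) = 0.8932*j^5 - 6.5724*j^4 - 4.2496*j^3 - 10.5957*j^2 - 1.7264*j + 5.5759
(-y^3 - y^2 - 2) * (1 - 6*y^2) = 6*y^5 + 6*y^4 - y^3 + 11*y^2 - 2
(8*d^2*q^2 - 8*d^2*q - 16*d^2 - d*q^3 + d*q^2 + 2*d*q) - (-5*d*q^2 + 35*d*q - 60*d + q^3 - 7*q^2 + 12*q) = 8*d^2*q^2 - 8*d^2*q - 16*d^2 - d*q^3 + 6*d*q^2 - 33*d*q + 60*d - q^3 + 7*q^2 - 12*q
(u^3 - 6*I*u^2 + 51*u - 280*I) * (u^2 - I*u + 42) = u^5 - 7*I*u^4 + 87*u^3 - 583*I*u^2 + 1862*u - 11760*I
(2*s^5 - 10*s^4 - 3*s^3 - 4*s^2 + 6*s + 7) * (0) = 0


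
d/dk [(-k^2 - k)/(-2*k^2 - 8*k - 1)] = (6*k^2 + 2*k + 1)/(4*k^4 + 32*k^3 + 68*k^2 + 16*k + 1)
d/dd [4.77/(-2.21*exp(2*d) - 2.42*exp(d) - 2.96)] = (21.0834*exp(d) + 11.5434)*exp(d)/(2.21*exp(2*d) + 2.42*exp(d) + 2.96)^2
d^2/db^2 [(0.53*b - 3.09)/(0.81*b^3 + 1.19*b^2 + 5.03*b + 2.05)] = (2.086398*b^5 - 21.262986*b^4 - 50.472908*b^3 - 112.352796*b^2 - 87.946818*b - 152.213642)/(0.531441*b^9 + 2.342277*b^8 + 13.341672*b^7 + 34.810676*b^6 + 94.706106*b^5 + 149.147118*b^4 + 211.099712*b^3 + 170.60346*b^2 + 63.415725*b + 8.615125)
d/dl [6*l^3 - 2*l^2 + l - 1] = 18*l^2 - 4*l + 1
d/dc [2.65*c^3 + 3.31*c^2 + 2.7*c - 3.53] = 7.95*c^2 + 6.62*c + 2.7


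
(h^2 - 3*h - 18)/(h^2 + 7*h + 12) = (h - 6)/(h + 4)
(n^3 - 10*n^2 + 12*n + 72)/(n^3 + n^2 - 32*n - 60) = (n - 6)/(n + 5)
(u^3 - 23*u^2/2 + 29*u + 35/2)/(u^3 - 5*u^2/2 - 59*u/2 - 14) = (u - 5)/(u + 4)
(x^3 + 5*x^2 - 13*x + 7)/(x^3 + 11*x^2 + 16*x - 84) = (x^2 - 2*x + 1)/(x^2 + 4*x - 12)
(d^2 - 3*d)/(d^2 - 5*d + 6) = d/(d - 2)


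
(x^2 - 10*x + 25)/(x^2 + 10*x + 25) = (x^2 - 10*x + 25)/(x^2 + 10*x + 25)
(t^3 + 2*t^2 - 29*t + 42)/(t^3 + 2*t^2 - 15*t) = (t^2 + 5*t - 14)/(t*(t + 5))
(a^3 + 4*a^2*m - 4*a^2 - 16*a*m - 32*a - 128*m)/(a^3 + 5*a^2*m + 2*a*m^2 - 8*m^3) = (a^2 - 4*a - 32)/(a^2 + a*m - 2*m^2)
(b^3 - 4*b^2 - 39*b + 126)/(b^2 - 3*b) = b - 1 - 42/b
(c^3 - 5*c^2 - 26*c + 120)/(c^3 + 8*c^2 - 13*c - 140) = (c - 6)/(c + 7)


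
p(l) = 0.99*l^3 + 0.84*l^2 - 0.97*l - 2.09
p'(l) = 2.97*l^2 + 1.68*l - 0.97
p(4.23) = 83.77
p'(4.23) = 59.28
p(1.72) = 3.76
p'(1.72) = 10.71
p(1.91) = 6.02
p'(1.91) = 13.07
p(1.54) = 2.02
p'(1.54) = 8.66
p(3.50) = 47.25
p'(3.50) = 41.29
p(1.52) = 1.85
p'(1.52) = 8.45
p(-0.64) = -1.38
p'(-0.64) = -0.83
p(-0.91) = -1.26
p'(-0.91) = -0.04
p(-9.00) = -647.03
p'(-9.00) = 224.48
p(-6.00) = -179.87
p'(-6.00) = 95.87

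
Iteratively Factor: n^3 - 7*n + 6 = (n - 2)*(n^2 + 2*n - 3) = (n - 2)*(n - 1)*(n + 3)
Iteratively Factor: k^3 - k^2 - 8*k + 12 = (k - 2)*(k^2 + k - 6) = (k - 2)*(k + 3)*(k - 2)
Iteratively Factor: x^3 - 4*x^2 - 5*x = (x - 5)*(x^2 + x) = (x - 5)*(x + 1)*(x)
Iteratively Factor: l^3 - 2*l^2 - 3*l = (l + 1)*(l^2 - 3*l) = (l - 3)*(l + 1)*(l)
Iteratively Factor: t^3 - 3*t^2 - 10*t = (t - 5)*(t^2 + 2*t) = t*(t - 5)*(t + 2)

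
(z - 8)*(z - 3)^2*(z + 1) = z^4 - 13*z^3 + 43*z^2 - 15*z - 72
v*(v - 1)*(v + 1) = v^3 - v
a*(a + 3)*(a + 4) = a^3 + 7*a^2 + 12*a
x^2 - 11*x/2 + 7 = (x - 7/2)*(x - 2)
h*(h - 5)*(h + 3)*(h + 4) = h^4 + 2*h^3 - 23*h^2 - 60*h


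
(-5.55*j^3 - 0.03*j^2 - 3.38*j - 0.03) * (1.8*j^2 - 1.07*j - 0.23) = -9.99*j^5 + 5.8845*j^4 - 4.7754*j^3 + 3.5695*j^2 + 0.8095*j + 0.0069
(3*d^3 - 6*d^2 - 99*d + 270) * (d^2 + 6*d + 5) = 3*d^5 + 12*d^4 - 120*d^3 - 354*d^2 + 1125*d + 1350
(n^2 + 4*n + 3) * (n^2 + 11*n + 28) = n^4 + 15*n^3 + 75*n^2 + 145*n + 84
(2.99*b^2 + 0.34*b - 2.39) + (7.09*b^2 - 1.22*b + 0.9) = 10.08*b^2 - 0.88*b - 1.49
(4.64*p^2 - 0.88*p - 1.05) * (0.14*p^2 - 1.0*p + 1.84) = 0.6496*p^4 - 4.7632*p^3 + 9.2706*p^2 - 0.5692*p - 1.932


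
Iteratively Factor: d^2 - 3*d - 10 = (d + 2)*(d - 5)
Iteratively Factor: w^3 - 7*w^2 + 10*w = (w - 5)*(w^2 - 2*w) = (w - 5)*(w - 2)*(w)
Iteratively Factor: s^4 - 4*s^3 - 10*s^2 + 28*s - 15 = (s + 3)*(s^3 - 7*s^2 + 11*s - 5) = (s - 1)*(s + 3)*(s^2 - 6*s + 5) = (s - 5)*(s - 1)*(s + 3)*(s - 1)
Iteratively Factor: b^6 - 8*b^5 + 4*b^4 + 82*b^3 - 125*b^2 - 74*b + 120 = (b - 1)*(b^5 - 7*b^4 - 3*b^3 + 79*b^2 - 46*b - 120) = (b - 5)*(b - 1)*(b^4 - 2*b^3 - 13*b^2 + 14*b + 24) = (b - 5)*(b - 1)*(b + 3)*(b^3 - 5*b^2 + 2*b + 8) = (b - 5)*(b - 4)*(b - 1)*(b + 3)*(b^2 - b - 2) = (b - 5)*(b - 4)*(b - 2)*(b - 1)*(b + 3)*(b + 1)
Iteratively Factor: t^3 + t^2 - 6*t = (t + 3)*(t^2 - 2*t) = (t - 2)*(t + 3)*(t)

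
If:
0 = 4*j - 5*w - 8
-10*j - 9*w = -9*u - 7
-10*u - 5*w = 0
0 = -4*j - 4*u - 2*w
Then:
No Solution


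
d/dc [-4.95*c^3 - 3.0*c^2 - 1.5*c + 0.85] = -14.85*c^2 - 6.0*c - 1.5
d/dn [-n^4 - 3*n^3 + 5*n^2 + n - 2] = -4*n^3 - 9*n^2 + 10*n + 1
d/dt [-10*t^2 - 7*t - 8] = -20*t - 7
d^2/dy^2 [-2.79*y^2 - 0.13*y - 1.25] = -5.58000000000000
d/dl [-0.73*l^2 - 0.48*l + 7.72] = -1.46*l - 0.48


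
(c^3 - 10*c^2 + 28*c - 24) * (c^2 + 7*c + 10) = c^5 - 3*c^4 - 32*c^3 + 72*c^2 + 112*c - 240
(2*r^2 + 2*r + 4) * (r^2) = 2*r^4 + 2*r^3 + 4*r^2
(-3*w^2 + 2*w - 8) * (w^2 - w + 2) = -3*w^4 + 5*w^3 - 16*w^2 + 12*w - 16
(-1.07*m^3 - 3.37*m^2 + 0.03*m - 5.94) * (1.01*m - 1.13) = -1.0807*m^4 - 2.1946*m^3 + 3.8384*m^2 - 6.0333*m + 6.7122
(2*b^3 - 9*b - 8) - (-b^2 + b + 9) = 2*b^3 + b^2 - 10*b - 17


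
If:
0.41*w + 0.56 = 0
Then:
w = -1.37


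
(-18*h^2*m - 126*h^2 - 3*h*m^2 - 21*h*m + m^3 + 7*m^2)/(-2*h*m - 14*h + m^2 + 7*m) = (18*h^2 + 3*h*m - m^2)/(2*h - m)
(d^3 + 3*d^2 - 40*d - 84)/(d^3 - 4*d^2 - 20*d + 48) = (d^2 + 9*d + 14)/(d^2 + 2*d - 8)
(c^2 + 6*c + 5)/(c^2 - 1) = (c + 5)/(c - 1)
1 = 1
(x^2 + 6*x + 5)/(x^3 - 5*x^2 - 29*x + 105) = (x + 1)/(x^2 - 10*x + 21)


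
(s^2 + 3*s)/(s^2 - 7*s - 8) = s*(s + 3)/(s^2 - 7*s - 8)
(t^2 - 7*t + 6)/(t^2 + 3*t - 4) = (t - 6)/(t + 4)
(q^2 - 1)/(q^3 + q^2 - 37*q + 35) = (q + 1)/(q^2 + 2*q - 35)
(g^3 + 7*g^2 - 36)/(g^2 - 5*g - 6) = (-g^3 - 7*g^2 + 36)/(-g^2 + 5*g + 6)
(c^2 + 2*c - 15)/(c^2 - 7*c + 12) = (c + 5)/(c - 4)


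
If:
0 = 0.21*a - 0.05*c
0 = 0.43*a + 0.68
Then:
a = -1.58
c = -6.64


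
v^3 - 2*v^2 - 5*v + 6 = (v - 3)*(v - 1)*(v + 2)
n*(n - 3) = n^2 - 3*n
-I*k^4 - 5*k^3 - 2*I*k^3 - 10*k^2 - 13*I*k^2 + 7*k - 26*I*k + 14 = (k + 2)*(k - 7*I)*(k + I)*(-I*k + 1)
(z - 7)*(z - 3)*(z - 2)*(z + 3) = z^4 - 9*z^3 + 5*z^2 + 81*z - 126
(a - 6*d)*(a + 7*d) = a^2 + a*d - 42*d^2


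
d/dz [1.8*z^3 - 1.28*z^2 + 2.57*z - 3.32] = 5.4*z^2 - 2.56*z + 2.57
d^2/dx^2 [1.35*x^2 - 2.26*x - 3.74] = 2.70000000000000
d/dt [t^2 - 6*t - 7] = 2*t - 6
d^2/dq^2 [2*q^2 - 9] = 4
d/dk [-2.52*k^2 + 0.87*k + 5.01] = 0.87 - 5.04*k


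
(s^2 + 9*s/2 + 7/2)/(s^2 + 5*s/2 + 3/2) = (2*s + 7)/(2*s + 3)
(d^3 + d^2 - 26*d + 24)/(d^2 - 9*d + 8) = (d^2 + 2*d - 24)/(d - 8)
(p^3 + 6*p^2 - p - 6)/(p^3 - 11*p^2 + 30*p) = (p^3 + 6*p^2 - p - 6)/(p*(p^2 - 11*p + 30))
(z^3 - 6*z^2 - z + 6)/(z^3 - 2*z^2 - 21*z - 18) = (z - 1)/(z + 3)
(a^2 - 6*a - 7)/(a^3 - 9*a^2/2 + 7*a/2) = 2*(a^2 - 6*a - 7)/(a*(2*a^2 - 9*a + 7))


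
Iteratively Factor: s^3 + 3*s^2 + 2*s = (s + 2)*(s^2 + s) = s*(s + 2)*(s + 1)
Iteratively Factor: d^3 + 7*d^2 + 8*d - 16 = (d - 1)*(d^2 + 8*d + 16) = (d - 1)*(d + 4)*(d + 4)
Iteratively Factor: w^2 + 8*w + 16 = (w + 4)*(w + 4)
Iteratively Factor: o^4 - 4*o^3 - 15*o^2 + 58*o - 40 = (o + 4)*(o^3 - 8*o^2 + 17*o - 10) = (o - 1)*(o + 4)*(o^2 - 7*o + 10) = (o - 2)*(o - 1)*(o + 4)*(o - 5)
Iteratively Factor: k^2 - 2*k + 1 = (k - 1)*(k - 1)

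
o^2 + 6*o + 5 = (o + 1)*(o + 5)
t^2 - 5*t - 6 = (t - 6)*(t + 1)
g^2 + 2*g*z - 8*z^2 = (g - 2*z)*(g + 4*z)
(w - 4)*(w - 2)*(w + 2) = w^3 - 4*w^2 - 4*w + 16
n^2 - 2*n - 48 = (n - 8)*(n + 6)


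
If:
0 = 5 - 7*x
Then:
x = 5/7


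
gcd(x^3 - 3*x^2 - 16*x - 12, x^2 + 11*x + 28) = 1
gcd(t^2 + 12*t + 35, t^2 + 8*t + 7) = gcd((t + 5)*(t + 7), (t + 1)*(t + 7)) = t + 7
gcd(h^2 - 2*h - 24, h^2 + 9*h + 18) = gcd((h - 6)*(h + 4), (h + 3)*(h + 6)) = 1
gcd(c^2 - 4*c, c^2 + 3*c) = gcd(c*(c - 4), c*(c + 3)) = c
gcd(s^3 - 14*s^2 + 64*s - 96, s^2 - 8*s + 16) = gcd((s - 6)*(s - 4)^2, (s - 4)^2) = s^2 - 8*s + 16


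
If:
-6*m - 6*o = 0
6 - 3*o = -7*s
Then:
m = -7*s/3 - 2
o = 7*s/3 + 2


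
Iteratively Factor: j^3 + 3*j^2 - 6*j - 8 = (j + 4)*(j^2 - j - 2) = (j + 1)*(j + 4)*(j - 2)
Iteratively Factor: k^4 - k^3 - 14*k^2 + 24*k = (k - 3)*(k^3 + 2*k^2 - 8*k) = (k - 3)*(k - 2)*(k^2 + 4*k) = (k - 3)*(k - 2)*(k + 4)*(k)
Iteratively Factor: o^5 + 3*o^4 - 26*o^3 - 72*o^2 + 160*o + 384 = (o + 2)*(o^4 + o^3 - 28*o^2 - 16*o + 192) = (o - 3)*(o + 2)*(o^3 + 4*o^2 - 16*o - 64) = (o - 3)*(o + 2)*(o + 4)*(o^2 - 16) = (o - 4)*(o - 3)*(o + 2)*(o + 4)*(o + 4)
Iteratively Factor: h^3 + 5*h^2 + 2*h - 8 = (h + 4)*(h^2 + h - 2) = (h + 2)*(h + 4)*(h - 1)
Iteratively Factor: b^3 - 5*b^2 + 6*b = (b - 2)*(b^2 - 3*b) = (b - 3)*(b - 2)*(b)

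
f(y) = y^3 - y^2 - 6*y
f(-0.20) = 1.15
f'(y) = 3*y^2 - 2*y - 6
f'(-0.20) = -5.48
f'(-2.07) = 10.99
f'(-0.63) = -3.55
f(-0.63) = 3.13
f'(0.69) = -5.95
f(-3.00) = -18.00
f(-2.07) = -0.73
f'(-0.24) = -5.35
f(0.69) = -4.29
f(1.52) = -7.92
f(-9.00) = -756.00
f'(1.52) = -2.11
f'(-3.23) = 31.76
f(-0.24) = 1.37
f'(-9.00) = 255.00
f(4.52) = 44.80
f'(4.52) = 46.25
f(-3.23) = -24.75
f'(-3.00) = 27.00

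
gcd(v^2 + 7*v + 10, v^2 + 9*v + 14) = v + 2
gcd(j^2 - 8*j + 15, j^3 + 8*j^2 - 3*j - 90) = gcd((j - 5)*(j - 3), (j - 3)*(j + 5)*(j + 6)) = j - 3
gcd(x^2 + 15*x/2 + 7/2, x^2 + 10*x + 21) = x + 7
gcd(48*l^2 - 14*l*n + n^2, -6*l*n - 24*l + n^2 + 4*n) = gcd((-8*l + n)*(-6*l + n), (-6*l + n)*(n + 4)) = 6*l - n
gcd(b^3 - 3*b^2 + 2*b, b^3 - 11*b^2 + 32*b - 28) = b - 2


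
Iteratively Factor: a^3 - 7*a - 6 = (a + 2)*(a^2 - 2*a - 3) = (a + 1)*(a + 2)*(a - 3)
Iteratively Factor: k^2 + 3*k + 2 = (k + 2)*(k + 1)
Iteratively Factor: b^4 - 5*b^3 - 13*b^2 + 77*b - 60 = (b - 3)*(b^3 - 2*b^2 - 19*b + 20) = (b - 3)*(b + 4)*(b^2 - 6*b + 5) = (b - 5)*(b - 3)*(b + 4)*(b - 1)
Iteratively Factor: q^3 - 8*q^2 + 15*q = (q - 3)*(q^2 - 5*q) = q*(q - 3)*(q - 5)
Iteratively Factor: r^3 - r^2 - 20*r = (r)*(r^2 - r - 20) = r*(r - 5)*(r + 4)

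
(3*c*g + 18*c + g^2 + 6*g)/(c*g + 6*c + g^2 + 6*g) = (3*c + g)/(c + g)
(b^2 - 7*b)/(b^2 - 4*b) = (b - 7)/(b - 4)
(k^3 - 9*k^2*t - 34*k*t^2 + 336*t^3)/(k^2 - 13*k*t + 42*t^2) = (-k^2 + 2*k*t + 48*t^2)/(-k + 6*t)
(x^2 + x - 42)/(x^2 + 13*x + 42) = (x - 6)/(x + 6)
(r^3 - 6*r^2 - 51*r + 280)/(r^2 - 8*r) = r + 2 - 35/r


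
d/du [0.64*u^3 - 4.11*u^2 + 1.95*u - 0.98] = 1.92*u^2 - 8.22*u + 1.95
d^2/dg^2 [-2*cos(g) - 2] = 2*cos(g)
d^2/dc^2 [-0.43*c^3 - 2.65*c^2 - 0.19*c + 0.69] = -2.58*c - 5.3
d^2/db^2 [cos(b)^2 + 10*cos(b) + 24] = -10*cos(b) - 2*cos(2*b)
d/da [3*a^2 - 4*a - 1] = 6*a - 4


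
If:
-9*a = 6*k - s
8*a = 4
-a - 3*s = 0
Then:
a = 1/2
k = -7/9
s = -1/6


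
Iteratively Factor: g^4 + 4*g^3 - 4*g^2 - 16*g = (g + 4)*(g^3 - 4*g) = g*(g + 4)*(g^2 - 4) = g*(g - 2)*(g + 4)*(g + 2)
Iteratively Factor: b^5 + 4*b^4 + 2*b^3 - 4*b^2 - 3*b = (b + 1)*(b^4 + 3*b^3 - b^2 - 3*b) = b*(b + 1)*(b^3 + 3*b^2 - b - 3) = b*(b + 1)*(b + 3)*(b^2 - 1) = b*(b + 1)^2*(b + 3)*(b - 1)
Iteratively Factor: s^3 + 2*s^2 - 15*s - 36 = (s + 3)*(s^2 - s - 12) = (s + 3)^2*(s - 4)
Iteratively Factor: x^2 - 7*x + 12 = (x - 4)*(x - 3)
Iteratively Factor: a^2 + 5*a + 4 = (a + 4)*(a + 1)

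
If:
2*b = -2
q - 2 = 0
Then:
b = -1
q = 2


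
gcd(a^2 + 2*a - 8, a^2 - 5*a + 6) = a - 2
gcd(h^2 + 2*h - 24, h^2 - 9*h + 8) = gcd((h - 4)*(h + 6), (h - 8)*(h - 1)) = 1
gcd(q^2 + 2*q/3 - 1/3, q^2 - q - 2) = q + 1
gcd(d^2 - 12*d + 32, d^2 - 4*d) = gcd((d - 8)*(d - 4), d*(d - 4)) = d - 4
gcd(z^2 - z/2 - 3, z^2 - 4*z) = 1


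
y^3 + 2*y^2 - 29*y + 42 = (y - 3)*(y - 2)*(y + 7)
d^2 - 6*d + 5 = (d - 5)*(d - 1)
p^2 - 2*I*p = p*(p - 2*I)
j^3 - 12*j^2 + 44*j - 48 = (j - 6)*(j - 4)*(j - 2)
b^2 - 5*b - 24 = (b - 8)*(b + 3)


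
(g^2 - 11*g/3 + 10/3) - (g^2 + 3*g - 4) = 22/3 - 20*g/3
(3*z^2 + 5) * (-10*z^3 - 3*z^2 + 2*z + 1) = -30*z^5 - 9*z^4 - 44*z^3 - 12*z^2 + 10*z + 5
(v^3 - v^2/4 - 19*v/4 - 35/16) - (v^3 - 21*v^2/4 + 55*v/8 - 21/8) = 5*v^2 - 93*v/8 + 7/16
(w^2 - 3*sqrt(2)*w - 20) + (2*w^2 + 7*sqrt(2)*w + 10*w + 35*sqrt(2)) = 3*w^2 + 4*sqrt(2)*w + 10*w - 20 + 35*sqrt(2)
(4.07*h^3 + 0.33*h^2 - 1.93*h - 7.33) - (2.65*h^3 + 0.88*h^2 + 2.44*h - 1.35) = 1.42*h^3 - 0.55*h^2 - 4.37*h - 5.98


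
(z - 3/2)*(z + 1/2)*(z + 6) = z^3 + 5*z^2 - 27*z/4 - 9/2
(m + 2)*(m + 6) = m^2 + 8*m + 12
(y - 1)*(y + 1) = y^2 - 1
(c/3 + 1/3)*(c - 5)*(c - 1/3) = c^3/3 - 13*c^2/9 - 11*c/9 + 5/9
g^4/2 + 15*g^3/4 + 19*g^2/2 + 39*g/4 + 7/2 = (g/2 + 1/2)*(g + 1)*(g + 2)*(g + 7/2)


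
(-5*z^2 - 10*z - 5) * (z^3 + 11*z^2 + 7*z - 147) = -5*z^5 - 65*z^4 - 150*z^3 + 610*z^2 + 1435*z + 735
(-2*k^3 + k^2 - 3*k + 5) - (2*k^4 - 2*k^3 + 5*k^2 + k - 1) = -2*k^4 - 4*k^2 - 4*k + 6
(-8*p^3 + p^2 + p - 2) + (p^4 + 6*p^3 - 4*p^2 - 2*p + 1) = p^4 - 2*p^3 - 3*p^2 - p - 1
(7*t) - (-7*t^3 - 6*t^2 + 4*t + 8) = 7*t^3 + 6*t^2 + 3*t - 8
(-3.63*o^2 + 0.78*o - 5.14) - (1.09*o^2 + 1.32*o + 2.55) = -4.72*o^2 - 0.54*o - 7.69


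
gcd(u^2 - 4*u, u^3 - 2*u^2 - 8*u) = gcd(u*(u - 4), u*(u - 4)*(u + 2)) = u^2 - 4*u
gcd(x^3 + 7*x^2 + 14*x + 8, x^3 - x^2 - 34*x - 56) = x^2 + 6*x + 8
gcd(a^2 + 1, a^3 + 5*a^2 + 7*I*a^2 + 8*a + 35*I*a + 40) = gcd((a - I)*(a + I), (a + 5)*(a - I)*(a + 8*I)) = a - I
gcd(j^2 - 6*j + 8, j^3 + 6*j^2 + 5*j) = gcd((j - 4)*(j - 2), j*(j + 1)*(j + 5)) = 1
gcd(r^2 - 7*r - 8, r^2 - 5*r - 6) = r + 1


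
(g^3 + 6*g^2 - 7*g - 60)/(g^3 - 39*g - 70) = (g^2 + g - 12)/(g^2 - 5*g - 14)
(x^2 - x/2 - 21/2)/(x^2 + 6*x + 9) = (x - 7/2)/(x + 3)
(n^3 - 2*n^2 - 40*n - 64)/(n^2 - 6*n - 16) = n + 4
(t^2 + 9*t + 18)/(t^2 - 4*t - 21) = (t + 6)/(t - 7)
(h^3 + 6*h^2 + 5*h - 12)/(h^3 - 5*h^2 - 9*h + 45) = (h^2 + 3*h - 4)/(h^2 - 8*h + 15)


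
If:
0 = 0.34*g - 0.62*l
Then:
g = 1.82352941176471*l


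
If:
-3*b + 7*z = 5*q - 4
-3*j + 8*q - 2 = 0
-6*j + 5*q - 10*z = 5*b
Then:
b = 127*z/8 + 3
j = -65*z/3 - 10/3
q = -65*z/8 - 1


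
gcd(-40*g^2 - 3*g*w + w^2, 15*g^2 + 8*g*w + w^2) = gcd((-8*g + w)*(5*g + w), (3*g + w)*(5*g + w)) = 5*g + w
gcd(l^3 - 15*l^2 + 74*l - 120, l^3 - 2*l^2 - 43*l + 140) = l^2 - 9*l + 20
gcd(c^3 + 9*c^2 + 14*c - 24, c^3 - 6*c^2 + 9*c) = 1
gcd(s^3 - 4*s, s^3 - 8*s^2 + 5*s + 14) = s - 2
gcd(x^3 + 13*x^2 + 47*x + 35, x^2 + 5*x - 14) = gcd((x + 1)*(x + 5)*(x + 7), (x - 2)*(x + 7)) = x + 7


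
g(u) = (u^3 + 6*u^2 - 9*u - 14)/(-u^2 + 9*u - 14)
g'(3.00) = 6.00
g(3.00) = 10.00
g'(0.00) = 1.29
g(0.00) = 1.00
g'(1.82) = 3.17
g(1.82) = 4.80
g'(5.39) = 42.21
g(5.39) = 49.18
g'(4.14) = 12.69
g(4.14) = 20.02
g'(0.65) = 1.78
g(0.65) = 1.99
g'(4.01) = 11.53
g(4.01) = 18.45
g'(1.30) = 2.45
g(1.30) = 3.35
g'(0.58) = 1.72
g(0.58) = 1.87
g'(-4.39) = -0.14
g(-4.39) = -0.78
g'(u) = (2*u - 9)*(u^3 + 6*u^2 - 9*u - 14)/(-u^2 + 9*u - 14)^2 + (3*u^2 + 12*u - 9)/(-u^2 + 9*u - 14) = (-u^2 + 14*u + 63)/(u^2 - 14*u + 49)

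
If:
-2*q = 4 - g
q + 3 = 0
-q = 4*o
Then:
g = -2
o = 3/4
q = -3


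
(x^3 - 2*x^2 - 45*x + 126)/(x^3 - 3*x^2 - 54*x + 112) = (x^2 - 9*x + 18)/(x^2 - 10*x + 16)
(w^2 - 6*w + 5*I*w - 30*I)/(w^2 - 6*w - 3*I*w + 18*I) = (w + 5*I)/(w - 3*I)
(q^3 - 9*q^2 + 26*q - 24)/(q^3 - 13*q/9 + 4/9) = 9*(q^3 - 9*q^2 + 26*q - 24)/(9*q^3 - 13*q + 4)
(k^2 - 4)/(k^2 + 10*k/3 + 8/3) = 3*(k - 2)/(3*k + 4)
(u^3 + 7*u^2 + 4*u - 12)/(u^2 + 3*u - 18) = (u^2 + u - 2)/(u - 3)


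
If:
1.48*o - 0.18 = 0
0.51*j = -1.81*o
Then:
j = -0.43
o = 0.12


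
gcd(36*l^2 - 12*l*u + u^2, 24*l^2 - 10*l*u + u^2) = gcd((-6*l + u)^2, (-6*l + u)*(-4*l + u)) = -6*l + u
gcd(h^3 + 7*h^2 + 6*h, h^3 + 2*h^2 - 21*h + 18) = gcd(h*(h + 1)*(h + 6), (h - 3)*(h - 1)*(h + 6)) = h + 6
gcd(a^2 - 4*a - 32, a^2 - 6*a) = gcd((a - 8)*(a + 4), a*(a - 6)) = 1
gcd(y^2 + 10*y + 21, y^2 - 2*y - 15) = y + 3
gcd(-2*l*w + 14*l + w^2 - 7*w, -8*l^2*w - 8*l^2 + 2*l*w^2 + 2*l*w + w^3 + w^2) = -2*l + w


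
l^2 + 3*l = l*(l + 3)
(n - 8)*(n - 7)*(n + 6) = n^3 - 9*n^2 - 34*n + 336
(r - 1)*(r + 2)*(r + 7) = r^3 + 8*r^2 + 5*r - 14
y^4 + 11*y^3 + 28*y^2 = y^2*(y + 4)*(y + 7)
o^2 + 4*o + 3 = (o + 1)*(o + 3)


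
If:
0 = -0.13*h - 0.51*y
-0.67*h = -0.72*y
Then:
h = 0.00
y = 0.00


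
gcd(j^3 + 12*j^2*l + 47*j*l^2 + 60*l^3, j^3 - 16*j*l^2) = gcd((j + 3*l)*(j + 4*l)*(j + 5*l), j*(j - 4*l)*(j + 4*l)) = j + 4*l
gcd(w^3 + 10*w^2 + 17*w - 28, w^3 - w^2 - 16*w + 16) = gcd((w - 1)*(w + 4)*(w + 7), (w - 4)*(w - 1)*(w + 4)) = w^2 + 3*w - 4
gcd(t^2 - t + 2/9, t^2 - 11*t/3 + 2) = t - 2/3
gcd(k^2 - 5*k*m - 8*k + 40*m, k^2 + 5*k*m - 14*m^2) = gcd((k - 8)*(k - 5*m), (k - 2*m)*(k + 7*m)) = 1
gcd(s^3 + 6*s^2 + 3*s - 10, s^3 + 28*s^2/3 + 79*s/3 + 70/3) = s^2 + 7*s + 10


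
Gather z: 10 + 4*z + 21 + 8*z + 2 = 12*z + 33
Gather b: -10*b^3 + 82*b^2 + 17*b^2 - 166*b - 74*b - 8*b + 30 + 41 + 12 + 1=-10*b^3 + 99*b^2 - 248*b + 84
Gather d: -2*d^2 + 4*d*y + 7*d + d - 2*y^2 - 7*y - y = -2*d^2 + d*(4*y + 8) - 2*y^2 - 8*y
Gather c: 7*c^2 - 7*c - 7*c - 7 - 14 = 7*c^2 - 14*c - 21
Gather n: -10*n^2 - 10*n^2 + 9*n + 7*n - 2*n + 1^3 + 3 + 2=-20*n^2 + 14*n + 6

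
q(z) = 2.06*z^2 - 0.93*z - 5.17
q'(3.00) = 11.43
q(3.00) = 10.58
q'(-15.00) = -62.73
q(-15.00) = 472.28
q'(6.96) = 27.75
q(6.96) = 88.15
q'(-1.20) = -5.87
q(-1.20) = -1.09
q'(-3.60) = -15.76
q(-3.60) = 24.88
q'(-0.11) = -1.38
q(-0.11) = -5.04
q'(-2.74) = -12.22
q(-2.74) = 12.84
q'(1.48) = 5.17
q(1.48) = -2.03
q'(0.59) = 1.50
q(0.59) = -5.00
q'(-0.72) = -3.90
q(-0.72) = -3.43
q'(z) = 4.12*z - 0.93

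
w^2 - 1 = (w - 1)*(w + 1)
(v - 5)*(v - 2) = v^2 - 7*v + 10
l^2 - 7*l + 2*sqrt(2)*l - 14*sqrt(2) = (l - 7)*(l + 2*sqrt(2))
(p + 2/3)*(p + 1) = p^2 + 5*p/3 + 2/3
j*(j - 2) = j^2 - 2*j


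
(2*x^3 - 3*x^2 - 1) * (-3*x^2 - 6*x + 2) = -6*x^5 - 3*x^4 + 22*x^3 - 3*x^2 + 6*x - 2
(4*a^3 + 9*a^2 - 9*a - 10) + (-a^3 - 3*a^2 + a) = 3*a^3 + 6*a^2 - 8*a - 10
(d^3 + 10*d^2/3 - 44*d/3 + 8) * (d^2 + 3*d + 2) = d^5 + 19*d^4/3 - 8*d^3/3 - 88*d^2/3 - 16*d/3 + 16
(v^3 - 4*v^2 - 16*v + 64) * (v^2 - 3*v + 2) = v^5 - 7*v^4 - 2*v^3 + 104*v^2 - 224*v + 128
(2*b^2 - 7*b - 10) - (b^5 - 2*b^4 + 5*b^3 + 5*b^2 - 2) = -b^5 + 2*b^4 - 5*b^3 - 3*b^2 - 7*b - 8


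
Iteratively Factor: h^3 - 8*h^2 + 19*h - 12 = (h - 3)*(h^2 - 5*h + 4) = (h - 3)*(h - 1)*(h - 4)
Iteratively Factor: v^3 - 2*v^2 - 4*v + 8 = (v - 2)*(v^2 - 4) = (v - 2)^2*(v + 2)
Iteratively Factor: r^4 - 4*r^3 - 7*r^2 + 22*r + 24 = (r - 4)*(r^3 - 7*r - 6) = (r - 4)*(r + 1)*(r^2 - r - 6) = (r - 4)*(r - 3)*(r + 1)*(r + 2)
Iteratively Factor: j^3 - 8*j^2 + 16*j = (j - 4)*(j^2 - 4*j) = (j - 4)^2*(j)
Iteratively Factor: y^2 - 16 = (y + 4)*(y - 4)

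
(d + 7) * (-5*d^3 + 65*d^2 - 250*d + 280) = -5*d^4 + 30*d^3 + 205*d^2 - 1470*d + 1960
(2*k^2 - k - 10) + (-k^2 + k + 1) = k^2 - 9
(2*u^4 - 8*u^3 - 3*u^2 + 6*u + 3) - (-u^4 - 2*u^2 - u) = 3*u^4 - 8*u^3 - u^2 + 7*u + 3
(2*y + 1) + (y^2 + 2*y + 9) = y^2 + 4*y + 10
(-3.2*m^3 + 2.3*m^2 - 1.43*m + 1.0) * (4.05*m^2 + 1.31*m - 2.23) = -12.96*m^5 + 5.123*m^4 + 4.3575*m^3 - 2.9523*m^2 + 4.4989*m - 2.23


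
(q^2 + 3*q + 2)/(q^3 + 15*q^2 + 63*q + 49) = (q + 2)/(q^2 + 14*q + 49)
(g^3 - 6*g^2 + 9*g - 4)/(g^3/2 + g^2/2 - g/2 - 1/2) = 2*(g^2 - 5*g + 4)/(g^2 + 2*g + 1)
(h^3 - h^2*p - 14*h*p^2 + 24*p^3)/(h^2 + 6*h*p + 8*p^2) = (h^2 - 5*h*p + 6*p^2)/(h + 2*p)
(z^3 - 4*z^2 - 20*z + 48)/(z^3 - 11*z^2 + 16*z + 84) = (z^2 + 2*z - 8)/(z^2 - 5*z - 14)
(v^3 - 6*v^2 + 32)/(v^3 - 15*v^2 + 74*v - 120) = (v^2 - 2*v - 8)/(v^2 - 11*v + 30)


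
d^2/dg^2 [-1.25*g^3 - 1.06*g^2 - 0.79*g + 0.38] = -7.5*g - 2.12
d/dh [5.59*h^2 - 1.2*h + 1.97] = 11.18*h - 1.2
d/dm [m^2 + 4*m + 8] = 2*m + 4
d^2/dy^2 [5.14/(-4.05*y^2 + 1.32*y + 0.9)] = (-168.6177*y^2 + 54.95688*y + 5.14*(8.1*y - 1.32)*(16.2*y - 2.64) + 37.4706)/(-4.05*y^2 + 1.32*y + 0.9)^3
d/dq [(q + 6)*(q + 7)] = 2*q + 13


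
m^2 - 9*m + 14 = (m - 7)*(m - 2)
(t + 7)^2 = t^2 + 14*t + 49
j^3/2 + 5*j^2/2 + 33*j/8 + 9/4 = (j/2 + 1)*(j + 3/2)^2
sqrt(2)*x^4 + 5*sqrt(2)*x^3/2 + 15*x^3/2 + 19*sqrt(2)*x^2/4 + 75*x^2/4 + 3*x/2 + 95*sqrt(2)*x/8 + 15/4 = (x + 5/2)*(x + sqrt(2)/2)*(x + 3*sqrt(2))*(sqrt(2)*x + 1/2)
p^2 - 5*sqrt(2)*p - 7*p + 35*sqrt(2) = (p - 7)*(p - 5*sqrt(2))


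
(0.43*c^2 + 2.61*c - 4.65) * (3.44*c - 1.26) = 1.4792*c^3 + 8.4366*c^2 - 19.2846*c + 5.859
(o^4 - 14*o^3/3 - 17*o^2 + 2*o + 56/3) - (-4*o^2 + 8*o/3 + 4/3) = o^4 - 14*o^3/3 - 13*o^2 - 2*o/3 + 52/3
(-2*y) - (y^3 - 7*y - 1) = -y^3 + 5*y + 1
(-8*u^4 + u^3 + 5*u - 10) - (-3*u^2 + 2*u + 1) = -8*u^4 + u^3 + 3*u^2 + 3*u - 11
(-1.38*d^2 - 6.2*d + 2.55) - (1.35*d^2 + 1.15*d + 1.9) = -2.73*d^2 - 7.35*d + 0.65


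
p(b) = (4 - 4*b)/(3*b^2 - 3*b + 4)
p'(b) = (3 - 6*b)*(4 - 4*b)/(3*b^2 - 3*b + 4)^2 - 4/(3*b^2 - 3*b + 4)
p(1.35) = -0.26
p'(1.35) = -0.50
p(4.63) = -0.27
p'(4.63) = 0.05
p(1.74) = -0.38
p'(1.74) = -0.15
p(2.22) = -0.40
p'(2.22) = 0.01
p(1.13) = -0.12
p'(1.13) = -0.80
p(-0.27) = 1.01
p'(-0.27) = 0.13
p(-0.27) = 1.01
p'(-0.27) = 0.13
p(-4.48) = 0.28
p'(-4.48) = 0.06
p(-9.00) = 0.15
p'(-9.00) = 0.02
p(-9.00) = 0.15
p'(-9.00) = 0.02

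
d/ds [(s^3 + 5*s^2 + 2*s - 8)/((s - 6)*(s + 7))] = (s^4 + 2*s^3 - 123*s^2 - 404*s - 76)/(s^4 + 2*s^3 - 83*s^2 - 84*s + 1764)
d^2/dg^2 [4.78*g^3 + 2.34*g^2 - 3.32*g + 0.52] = 28.68*g + 4.68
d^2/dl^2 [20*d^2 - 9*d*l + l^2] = 2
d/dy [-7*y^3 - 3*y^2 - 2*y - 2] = -21*y^2 - 6*y - 2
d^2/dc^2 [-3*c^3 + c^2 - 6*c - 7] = 2 - 18*c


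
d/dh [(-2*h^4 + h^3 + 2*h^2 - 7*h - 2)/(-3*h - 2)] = 2*(9*h^4 + 5*h^3 - 6*h^2 - 4*h + 4)/(9*h^2 + 12*h + 4)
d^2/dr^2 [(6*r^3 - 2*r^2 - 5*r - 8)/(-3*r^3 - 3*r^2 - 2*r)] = 2*(72*r^6 + 243*r^5 + 531*r^4 + 555*r^3 + 360*r^2 + 144*r + 32)/(r^3*(27*r^6 + 81*r^5 + 135*r^4 + 135*r^3 + 90*r^2 + 36*r + 8))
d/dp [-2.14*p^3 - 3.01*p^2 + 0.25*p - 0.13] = -6.42*p^2 - 6.02*p + 0.25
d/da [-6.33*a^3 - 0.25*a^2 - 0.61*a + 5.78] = -18.99*a^2 - 0.5*a - 0.61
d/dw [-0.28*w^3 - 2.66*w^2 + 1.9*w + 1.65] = -0.84*w^2 - 5.32*w + 1.9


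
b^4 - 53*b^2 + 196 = (b - 7)*(b - 2)*(b + 2)*(b + 7)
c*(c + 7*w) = c^2 + 7*c*w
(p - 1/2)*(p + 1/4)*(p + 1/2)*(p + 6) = p^4 + 25*p^3/4 + 5*p^2/4 - 25*p/16 - 3/8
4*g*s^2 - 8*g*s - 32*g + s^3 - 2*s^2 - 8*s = (4*g + s)*(s - 4)*(s + 2)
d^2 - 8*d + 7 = (d - 7)*(d - 1)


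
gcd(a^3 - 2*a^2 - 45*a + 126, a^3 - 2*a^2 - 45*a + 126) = a^3 - 2*a^2 - 45*a + 126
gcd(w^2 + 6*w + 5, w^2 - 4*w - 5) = w + 1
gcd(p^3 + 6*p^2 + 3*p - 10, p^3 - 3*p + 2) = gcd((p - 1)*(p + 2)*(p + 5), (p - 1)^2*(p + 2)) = p^2 + p - 2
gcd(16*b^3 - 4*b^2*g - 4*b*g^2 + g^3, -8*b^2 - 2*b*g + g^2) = 8*b^2 + 2*b*g - g^2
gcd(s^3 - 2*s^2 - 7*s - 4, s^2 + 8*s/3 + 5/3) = s + 1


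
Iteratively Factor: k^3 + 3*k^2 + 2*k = (k + 1)*(k^2 + 2*k) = (k + 1)*(k + 2)*(k)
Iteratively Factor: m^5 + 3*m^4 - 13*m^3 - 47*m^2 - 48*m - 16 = (m + 1)*(m^4 + 2*m^3 - 15*m^2 - 32*m - 16) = (m + 1)^2*(m^3 + m^2 - 16*m - 16) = (m - 4)*(m + 1)^2*(m^2 + 5*m + 4) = (m - 4)*(m + 1)^3*(m + 4)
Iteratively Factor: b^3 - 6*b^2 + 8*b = (b - 2)*(b^2 - 4*b) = b*(b - 2)*(b - 4)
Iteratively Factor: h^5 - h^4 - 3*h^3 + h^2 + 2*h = (h + 1)*(h^4 - 2*h^3 - h^2 + 2*h) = (h - 2)*(h + 1)*(h^3 - h) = (h - 2)*(h - 1)*(h + 1)*(h^2 + h) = (h - 2)*(h - 1)*(h + 1)^2*(h)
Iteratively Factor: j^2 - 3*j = (j)*(j - 3)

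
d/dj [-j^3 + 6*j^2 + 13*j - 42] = -3*j^2 + 12*j + 13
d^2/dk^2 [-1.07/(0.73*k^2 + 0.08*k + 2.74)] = (1.140406*k^2 + 0.124976*k - 1.07*(1.46*k + 0.08)*(2.92*k + 0.16) + 4.280428)/(0.73*k^2 + 0.08*k + 2.74)^3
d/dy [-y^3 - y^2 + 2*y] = -3*y^2 - 2*y + 2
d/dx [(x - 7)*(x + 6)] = 2*x - 1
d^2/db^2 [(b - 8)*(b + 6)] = 2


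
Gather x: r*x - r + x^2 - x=-r + x^2 + x*(r - 1)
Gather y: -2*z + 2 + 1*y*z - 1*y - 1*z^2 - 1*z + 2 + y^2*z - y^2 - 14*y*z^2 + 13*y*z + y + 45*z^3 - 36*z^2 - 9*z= y^2*(z - 1) + y*(-14*z^2 + 14*z) + 45*z^3 - 37*z^2 - 12*z + 4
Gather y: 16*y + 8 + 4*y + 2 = 20*y + 10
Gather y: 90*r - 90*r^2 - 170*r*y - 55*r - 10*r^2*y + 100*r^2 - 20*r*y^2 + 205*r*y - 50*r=10*r^2 - 20*r*y^2 - 15*r + y*(-10*r^2 + 35*r)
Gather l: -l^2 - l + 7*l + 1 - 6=-l^2 + 6*l - 5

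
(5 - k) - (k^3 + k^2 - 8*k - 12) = -k^3 - k^2 + 7*k + 17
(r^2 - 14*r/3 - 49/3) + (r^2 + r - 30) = 2*r^2 - 11*r/3 - 139/3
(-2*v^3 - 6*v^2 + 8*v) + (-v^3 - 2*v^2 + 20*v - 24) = -3*v^3 - 8*v^2 + 28*v - 24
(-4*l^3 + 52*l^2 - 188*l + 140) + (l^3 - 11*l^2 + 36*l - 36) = -3*l^3 + 41*l^2 - 152*l + 104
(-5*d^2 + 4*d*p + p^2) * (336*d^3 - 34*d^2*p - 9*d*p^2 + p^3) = -1680*d^5 + 1514*d^4*p + 245*d^3*p^2 - 75*d^2*p^3 - 5*d*p^4 + p^5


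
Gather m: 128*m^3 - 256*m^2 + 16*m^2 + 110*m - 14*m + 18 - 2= 128*m^3 - 240*m^2 + 96*m + 16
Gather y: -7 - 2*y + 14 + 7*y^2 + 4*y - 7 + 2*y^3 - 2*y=2*y^3 + 7*y^2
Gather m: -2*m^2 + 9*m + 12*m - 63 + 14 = -2*m^2 + 21*m - 49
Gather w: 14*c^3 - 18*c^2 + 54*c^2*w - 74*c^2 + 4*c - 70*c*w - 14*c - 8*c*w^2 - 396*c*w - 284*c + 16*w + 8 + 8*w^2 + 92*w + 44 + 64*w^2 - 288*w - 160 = 14*c^3 - 92*c^2 - 294*c + w^2*(72 - 8*c) + w*(54*c^2 - 466*c - 180) - 108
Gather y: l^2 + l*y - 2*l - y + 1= l^2 - 2*l + y*(l - 1) + 1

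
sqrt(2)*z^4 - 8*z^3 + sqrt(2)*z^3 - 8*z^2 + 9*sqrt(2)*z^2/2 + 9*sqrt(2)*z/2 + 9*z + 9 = (z + 1)*(z - 3*sqrt(2))*(z - 3*sqrt(2)/2)*(sqrt(2)*z + 1)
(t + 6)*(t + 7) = t^2 + 13*t + 42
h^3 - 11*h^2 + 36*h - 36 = (h - 6)*(h - 3)*(h - 2)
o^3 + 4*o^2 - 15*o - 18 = (o - 3)*(o + 1)*(o + 6)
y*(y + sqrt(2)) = y^2 + sqrt(2)*y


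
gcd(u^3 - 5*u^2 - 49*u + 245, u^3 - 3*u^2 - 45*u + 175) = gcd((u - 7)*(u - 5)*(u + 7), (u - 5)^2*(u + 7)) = u^2 + 2*u - 35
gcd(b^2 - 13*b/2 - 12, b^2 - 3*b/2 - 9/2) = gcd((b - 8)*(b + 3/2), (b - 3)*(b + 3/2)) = b + 3/2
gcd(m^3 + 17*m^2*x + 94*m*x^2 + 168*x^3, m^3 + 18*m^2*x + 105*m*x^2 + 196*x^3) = m^2 + 11*m*x + 28*x^2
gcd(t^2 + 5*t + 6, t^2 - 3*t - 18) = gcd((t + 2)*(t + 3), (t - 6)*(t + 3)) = t + 3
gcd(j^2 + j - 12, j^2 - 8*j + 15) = j - 3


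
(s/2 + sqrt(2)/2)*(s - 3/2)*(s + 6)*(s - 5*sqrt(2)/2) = s^4/2 - 3*sqrt(2)*s^3/4 + 9*s^3/4 - 7*s^2 - 27*sqrt(2)*s^2/8 - 45*s/4 + 27*sqrt(2)*s/4 + 45/2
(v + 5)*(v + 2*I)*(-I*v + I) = -I*v^3 + 2*v^2 - 4*I*v^2 + 8*v + 5*I*v - 10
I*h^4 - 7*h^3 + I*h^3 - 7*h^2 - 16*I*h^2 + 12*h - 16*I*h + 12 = (h + 2*I)^2*(h + 3*I)*(I*h + I)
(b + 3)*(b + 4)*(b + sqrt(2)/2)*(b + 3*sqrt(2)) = b^4 + 7*sqrt(2)*b^3/2 + 7*b^3 + 15*b^2 + 49*sqrt(2)*b^2/2 + 21*b + 42*sqrt(2)*b + 36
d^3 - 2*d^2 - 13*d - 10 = (d - 5)*(d + 1)*(d + 2)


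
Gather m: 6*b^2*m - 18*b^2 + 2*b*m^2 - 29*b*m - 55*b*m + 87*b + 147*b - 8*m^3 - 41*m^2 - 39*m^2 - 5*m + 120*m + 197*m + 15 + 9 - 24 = -18*b^2 + 234*b - 8*m^3 + m^2*(2*b - 80) + m*(6*b^2 - 84*b + 312)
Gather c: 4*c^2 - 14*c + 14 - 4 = 4*c^2 - 14*c + 10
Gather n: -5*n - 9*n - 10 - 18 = -14*n - 28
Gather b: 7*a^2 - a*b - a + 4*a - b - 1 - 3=7*a^2 + 3*a + b*(-a - 1) - 4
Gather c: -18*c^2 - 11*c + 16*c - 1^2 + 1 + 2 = -18*c^2 + 5*c + 2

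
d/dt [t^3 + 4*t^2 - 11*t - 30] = 3*t^2 + 8*t - 11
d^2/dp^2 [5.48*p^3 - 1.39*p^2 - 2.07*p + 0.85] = 32.88*p - 2.78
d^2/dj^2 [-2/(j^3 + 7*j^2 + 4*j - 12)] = 4*((3*j + 7)*(j^3 + 7*j^2 + 4*j - 12) - (3*j^2 + 14*j + 4)^2)/(j^3 + 7*j^2 + 4*j - 12)^3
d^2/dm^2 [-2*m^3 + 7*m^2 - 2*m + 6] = 14 - 12*m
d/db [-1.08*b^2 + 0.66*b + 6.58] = 0.66 - 2.16*b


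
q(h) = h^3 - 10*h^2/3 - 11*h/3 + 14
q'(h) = 3*h^2 - 20*h/3 - 11/3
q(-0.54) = 14.85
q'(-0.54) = 0.81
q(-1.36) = 10.31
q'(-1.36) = 10.95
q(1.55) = 4.03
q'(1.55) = -6.79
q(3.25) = 1.20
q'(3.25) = 6.35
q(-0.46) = 14.88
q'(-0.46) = 0.03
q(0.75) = 9.80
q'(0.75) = -6.98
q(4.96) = 35.83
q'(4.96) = 37.07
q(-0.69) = 14.61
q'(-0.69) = 2.36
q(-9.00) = -952.00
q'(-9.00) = 299.33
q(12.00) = 1218.00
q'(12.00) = 348.33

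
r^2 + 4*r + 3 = (r + 1)*(r + 3)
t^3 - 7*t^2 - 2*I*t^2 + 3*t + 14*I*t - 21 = (t - 7)*(t - 3*I)*(t + I)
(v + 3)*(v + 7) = v^2 + 10*v + 21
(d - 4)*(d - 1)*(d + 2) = d^3 - 3*d^2 - 6*d + 8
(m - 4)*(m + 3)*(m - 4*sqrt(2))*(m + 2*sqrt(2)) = m^4 - 2*sqrt(2)*m^3 - m^3 - 28*m^2 + 2*sqrt(2)*m^2 + 16*m + 24*sqrt(2)*m + 192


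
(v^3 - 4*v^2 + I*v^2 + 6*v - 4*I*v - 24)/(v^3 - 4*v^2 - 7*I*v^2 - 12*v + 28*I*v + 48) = (v^2 + I*v + 6)/(v^2 - 7*I*v - 12)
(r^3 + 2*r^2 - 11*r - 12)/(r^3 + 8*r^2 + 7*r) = (r^2 + r - 12)/(r*(r + 7))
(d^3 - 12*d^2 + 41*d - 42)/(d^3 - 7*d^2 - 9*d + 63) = (d - 2)/(d + 3)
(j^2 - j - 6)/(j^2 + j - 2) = (j - 3)/(j - 1)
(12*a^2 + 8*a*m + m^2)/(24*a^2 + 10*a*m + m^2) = (2*a + m)/(4*a + m)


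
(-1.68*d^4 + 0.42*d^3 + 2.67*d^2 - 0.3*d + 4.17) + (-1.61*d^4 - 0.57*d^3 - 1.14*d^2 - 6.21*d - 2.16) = -3.29*d^4 - 0.15*d^3 + 1.53*d^2 - 6.51*d + 2.01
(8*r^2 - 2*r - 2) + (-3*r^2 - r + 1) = 5*r^2 - 3*r - 1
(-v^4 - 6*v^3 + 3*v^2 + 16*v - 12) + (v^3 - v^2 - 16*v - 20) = -v^4 - 5*v^3 + 2*v^2 - 32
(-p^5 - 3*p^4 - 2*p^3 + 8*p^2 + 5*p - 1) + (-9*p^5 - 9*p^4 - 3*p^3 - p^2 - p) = -10*p^5 - 12*p^4 - 5*p^3 + 7*p^2 + 4*p - 1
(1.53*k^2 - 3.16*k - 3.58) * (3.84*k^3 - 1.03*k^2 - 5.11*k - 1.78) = 5.8752*k^5 - 13.7103*k^4 - 18.3107*k^3 + 17.1116*k^2 + 23.9186*k + 6.3724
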